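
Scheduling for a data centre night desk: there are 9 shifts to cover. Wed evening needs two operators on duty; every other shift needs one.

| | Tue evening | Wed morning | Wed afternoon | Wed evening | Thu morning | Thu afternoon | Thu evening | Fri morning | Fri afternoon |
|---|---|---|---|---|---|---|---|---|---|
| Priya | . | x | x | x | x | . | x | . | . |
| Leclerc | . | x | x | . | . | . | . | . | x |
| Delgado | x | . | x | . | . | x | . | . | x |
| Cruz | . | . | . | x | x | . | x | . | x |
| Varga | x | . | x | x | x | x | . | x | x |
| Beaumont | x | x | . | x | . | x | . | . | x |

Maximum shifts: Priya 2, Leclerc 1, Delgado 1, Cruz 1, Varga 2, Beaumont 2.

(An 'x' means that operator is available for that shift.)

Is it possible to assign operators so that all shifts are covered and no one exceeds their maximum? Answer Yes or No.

Total capacity is 2+1+1+1+2+2 = 9 but 10 worker-slots are needed — infeasible.

No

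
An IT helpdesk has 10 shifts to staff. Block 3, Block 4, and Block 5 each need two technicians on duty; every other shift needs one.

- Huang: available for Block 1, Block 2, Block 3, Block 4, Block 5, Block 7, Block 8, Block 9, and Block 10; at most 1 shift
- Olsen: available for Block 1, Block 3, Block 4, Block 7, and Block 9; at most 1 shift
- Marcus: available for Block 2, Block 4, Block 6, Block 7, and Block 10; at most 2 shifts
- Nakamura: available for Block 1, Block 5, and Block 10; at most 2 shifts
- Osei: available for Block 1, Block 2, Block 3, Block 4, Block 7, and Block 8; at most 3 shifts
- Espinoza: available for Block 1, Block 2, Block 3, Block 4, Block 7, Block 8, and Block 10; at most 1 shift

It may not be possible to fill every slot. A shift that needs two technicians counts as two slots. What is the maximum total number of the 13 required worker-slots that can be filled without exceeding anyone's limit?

Total capacity across all technicians is 1+1+2+2+3+1 = 10, and 13 slots are needed, so at most 10 can be filled.
An assignment achieving 10: Block 1→Osei, Block 2→Marcus, Block 3→Osei+Espinoza, Block 5→Huang+Nakamura, Block 6→Marcus, Block 8→Osei, Block 9→Olsen, Block 10→Nakamura.
Loads: Huang 1/1, Olsen 1/1, Marcus 2/2, Nakamura 2/2, Osei 3/3, Espinoza 1/1.

10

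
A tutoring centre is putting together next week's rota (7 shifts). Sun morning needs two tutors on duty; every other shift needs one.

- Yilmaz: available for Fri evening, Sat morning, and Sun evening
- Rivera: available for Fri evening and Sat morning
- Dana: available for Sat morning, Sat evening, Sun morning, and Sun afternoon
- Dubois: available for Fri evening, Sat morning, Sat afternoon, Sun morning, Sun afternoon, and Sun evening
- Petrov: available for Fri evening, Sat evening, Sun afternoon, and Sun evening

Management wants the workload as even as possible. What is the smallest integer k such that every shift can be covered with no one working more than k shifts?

2

With 5 tutors and 8 worker-slots to fill, someone must work at least ⌈8/5⌉ = 2 shifts, so k ≥ 2.
k = 2 works: Fri evening→Yilmaz, Sat morning→Rivera, Sat afternoon→Dubois, Sat evening→Dana, Sun morning→Dana+Dubois, Sun afternoon→Petrov, Sun evening→Yilmaz.
Loads: Yilmaz 2, Rivera 1, Dana 2, Dubois 2, Petrov 1 — all ≤ 2.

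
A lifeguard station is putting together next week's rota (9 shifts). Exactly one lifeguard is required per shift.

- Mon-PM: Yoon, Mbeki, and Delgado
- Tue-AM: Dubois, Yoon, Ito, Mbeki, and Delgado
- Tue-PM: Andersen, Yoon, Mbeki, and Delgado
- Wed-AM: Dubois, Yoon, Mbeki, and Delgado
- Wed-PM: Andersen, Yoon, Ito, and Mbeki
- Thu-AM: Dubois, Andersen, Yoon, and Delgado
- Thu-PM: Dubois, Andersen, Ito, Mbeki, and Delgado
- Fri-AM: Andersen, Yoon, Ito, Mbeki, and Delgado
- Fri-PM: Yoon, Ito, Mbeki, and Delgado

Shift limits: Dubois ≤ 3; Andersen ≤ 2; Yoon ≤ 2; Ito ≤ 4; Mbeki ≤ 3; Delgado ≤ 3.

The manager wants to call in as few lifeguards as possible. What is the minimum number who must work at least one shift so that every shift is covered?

3

9 slots to fill and no one can take more than 4, so at least ⌈9/4⌉ = 3 lifeguards are needed.
Dubois, Yoon, and Ito alone can cover everything: Mon-PM→Yoon, Tue-AM→Ito, Tue-PM→Yoon, Wed-AM→Dubois, Wed-PM→Ito, Thu-AM→Dubois, Thu-PM→Dubois, Fri-AM→Ito, Fri-PM→Ito.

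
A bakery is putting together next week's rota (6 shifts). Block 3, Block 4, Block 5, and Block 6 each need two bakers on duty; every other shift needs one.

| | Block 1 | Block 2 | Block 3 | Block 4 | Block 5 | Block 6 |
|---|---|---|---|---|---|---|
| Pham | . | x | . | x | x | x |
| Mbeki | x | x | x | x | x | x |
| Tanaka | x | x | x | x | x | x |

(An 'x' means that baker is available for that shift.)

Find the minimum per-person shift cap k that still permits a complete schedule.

4

With 3 bakers and 10 worker-slots to fill, someone must work at least ⌈10/3⌉ = 4 shifts, so k ≥ 4.
k = 4 works: Block 1→Mbeki, Block 2→Pham, Block 3→Mbeki+Tanaka, Block 4→Pham+Mbeki, Block 5→Pham+Mbeki, Block 6→Pham+Tanaka.
Loads: Pham 4, Mbeki 4, Tanaka 2 — all ≤ 4.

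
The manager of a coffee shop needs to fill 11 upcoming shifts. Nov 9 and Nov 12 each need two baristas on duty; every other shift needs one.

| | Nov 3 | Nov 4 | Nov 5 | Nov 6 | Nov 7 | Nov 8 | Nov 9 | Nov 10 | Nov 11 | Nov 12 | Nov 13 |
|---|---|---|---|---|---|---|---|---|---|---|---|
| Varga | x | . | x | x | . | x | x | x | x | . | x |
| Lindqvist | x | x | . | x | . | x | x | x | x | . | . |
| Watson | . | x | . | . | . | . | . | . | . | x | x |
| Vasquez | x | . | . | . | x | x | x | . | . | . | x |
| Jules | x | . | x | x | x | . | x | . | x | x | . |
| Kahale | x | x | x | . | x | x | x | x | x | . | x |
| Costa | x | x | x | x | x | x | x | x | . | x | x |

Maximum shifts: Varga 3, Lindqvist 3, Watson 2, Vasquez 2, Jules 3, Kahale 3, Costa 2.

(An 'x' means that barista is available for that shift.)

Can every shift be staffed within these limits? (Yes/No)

Yes

One valid schedule: Nov 3→Vasquez, Nov 4→Lindqvist, Nov 5→Varga, Nov 6→Varga, Nov 7→Vasquez, Nov 8→Lindqvist, Nov 9→Jules+Kahale, Nov 10→Varga, Nov 11→Lindqvist, Nov 12→Watson+Jules, Nov 13→Watson.
Loads: Varga 3/3, Lindqvist 3/3, Watson 2/2, Vasquez 2/2, Jules 2/3, Kahale 1/3, Costa 0/2 — all within limits.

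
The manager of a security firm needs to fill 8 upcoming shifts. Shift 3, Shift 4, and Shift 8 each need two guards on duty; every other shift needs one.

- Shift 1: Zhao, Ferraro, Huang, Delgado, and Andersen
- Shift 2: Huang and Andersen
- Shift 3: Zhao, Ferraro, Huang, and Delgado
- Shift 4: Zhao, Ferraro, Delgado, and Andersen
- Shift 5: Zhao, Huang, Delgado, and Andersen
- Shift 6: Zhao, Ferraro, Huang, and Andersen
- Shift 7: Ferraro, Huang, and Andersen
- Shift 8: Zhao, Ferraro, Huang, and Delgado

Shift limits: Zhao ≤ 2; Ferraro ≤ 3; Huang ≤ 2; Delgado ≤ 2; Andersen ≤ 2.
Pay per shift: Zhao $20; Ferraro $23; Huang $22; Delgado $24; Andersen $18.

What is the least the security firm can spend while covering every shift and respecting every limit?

Picking the cheapest available guard for each shift independently would cost $212, but that ignores the shift limits.
An optimal schedule: Shift 1→Andersen, Shift 2→Huang, Shift 3→Ferraro+Huang, Shift 4→Delgado+Andersen, Shift 5→Zhao, Shift 6→Zhao, Shift 7→Ferraro, Shift 8→Ferraro+Delgado.
Total: 18 + 22 + 23 + 22 + 24 + 18 + 20 + 20 + 23 + 23 + 24 = $237.

$237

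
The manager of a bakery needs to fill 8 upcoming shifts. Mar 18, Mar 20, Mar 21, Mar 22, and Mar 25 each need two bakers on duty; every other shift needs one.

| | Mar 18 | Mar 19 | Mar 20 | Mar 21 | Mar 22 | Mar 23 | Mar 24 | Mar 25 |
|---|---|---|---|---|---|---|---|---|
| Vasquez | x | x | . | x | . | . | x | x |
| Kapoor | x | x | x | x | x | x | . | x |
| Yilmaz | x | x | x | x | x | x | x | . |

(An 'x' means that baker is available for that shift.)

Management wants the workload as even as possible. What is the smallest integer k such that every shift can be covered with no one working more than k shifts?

With 3 bakers and 13 worker-slots to fill, someone must work at least ⌈13/3⌉ = 5 shifts, so k ≥ 5.
k = 5 works: Mar 18→Vasquez+Kapoor, Mar 19→Vasquez, Mar 20→Kapoor+Yilmaz, Mar 21→Vasquez+Yilmaz, Mar 22→Kapoor+Yilmaz, Mar 23→Kapoor, Mar 24→Vasquez, Mar 25→Vasquez+Kapoor.
Loads: Vasquez 5, Kapoor 5, Yilmaz 3 — all ≤ 5.

5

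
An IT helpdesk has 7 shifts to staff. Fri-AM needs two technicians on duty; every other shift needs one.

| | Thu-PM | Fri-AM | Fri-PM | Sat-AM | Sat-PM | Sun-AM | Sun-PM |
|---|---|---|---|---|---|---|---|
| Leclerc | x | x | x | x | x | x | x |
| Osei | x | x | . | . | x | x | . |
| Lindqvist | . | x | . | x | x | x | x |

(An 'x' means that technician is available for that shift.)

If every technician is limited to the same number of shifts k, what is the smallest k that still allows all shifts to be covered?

With 3 technicians and 8 worker-slots to fill, someone must work at least ⌈8/3⌉ = 3 shifts, so k ≥ 3.
k = 3 works: Thu-PM→Leclerc, Fri-AM→Osei+Lindqvist, Fri-PM→Leclerc, Sat-AM→Leclerc, Sat-PM→Osei, Sun-AM→Osei, Sun-PM→Lindqvist.
Loads: Leclerc 3, Osei 3, Lindqvist 2 — all ≤ 3.

3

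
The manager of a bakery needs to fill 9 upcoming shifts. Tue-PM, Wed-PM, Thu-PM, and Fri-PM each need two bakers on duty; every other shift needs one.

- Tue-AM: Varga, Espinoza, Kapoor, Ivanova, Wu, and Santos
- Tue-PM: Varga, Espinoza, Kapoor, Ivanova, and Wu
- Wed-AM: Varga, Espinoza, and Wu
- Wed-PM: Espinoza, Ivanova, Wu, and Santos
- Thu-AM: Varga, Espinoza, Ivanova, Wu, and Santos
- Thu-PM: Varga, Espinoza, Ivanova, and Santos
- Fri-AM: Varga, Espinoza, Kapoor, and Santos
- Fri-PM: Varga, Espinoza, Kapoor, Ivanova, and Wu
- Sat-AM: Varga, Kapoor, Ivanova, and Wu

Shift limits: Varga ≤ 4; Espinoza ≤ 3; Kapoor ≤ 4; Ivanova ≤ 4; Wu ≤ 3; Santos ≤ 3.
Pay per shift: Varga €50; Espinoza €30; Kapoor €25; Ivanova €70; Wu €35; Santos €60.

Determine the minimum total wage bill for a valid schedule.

Picking the cheapest available baker for each shift independently would cost €390, but that ignores the shift limits.
An optimal schedule: Tue-AM→Kapoor, Tue-PM→Kapoor+Varga, Wed-AM→Espinoza, Wed-PM→Espinoza+Wu, Thu-AM→Wu, Thu-PM→Espinoza+Varga, Fri-AM→Kapoor, Fri-PM→Wu+Varga, Sat-AM→Kapoor.
Total: 25 + 25 + 50 + 30 + 30 + 35 + 35 + 30 + 50 + 25 + 35 + 50 + 25 = €445.

€445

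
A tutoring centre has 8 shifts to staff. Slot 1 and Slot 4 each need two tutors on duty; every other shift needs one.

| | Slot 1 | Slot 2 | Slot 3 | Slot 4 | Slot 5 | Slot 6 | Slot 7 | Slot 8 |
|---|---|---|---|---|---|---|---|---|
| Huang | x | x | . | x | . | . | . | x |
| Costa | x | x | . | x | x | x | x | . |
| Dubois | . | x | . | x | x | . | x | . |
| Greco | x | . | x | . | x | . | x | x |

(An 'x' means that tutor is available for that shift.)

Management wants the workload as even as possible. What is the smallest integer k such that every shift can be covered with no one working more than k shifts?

3

With 4 tutors and 10 worker-slots to fill, someone must work at least ⌈10/4⌉ = 3 shifts, so k ≥ 3.
k = 3 works: Slot 1→Huang+Costa, Slot 2→Huang, Slot 3→Greco, Slot 4→Costa+Dubois, Slot 5→Dubois, Slot 6→Costa, Slot 7→Dubois, Slot 8→Huang.
Loads: Huang 3, Costa 3, Dubois 3, Greco 1 — all ≤ 3.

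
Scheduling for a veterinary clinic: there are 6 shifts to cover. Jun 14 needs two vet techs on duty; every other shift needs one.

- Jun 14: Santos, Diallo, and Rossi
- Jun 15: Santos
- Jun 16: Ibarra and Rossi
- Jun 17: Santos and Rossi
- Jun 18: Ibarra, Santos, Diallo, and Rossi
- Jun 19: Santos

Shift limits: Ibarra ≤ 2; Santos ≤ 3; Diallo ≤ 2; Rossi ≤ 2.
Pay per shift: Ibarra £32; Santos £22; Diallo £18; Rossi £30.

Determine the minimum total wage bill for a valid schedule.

Jun 15 can only be covered by Santos, so that assignment is forced.
Jun 19 can only be covered by Santos, so that assignment is forced.
Picking the cheapest available vet tech for each shift independently would cost £154, but that ignores the shift limits.
An optimal schedule: Jun 14→Diallo+Rossi, Jun 15→Santos, Jun 16→Rossi, Jun 17→Santos, Jun 18→Diallo, Jun 19→Santos.
Total: 18 + 30 + 22 + 30 + 22 + 18 + 22 = £162.

£162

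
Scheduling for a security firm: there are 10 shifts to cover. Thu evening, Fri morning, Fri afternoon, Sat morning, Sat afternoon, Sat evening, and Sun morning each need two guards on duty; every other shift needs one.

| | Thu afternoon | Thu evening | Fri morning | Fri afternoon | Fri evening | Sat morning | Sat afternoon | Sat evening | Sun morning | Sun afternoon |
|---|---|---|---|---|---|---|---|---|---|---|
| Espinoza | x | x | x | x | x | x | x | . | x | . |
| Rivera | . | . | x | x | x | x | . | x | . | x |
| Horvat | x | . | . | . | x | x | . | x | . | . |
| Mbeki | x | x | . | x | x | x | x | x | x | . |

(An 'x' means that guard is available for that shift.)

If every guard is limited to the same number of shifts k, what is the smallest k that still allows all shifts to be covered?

5

With 4 guards and 17 worker-slots to fill, someone must work at least ⌈17/4⌉ = 5 shifts, so k ≥ 5.
k = 5 works: Thu afternoon→Espinoza, Thu evening→Espinoza+Mbeki, Fri morning→Espinoza+Rivera, Fri afternoon→Rivera+Mbeki, Fri evening→Rivera, Sat morning→Horvat+Mbeki, Sat afternoon→Espinoza+Mbeki, Sat evening→Rivera+Horvat, Sun morning→Espinoza+Mbeki, Sun afternoon→Rivera.
Loads: Espinoza 5, Rivera 5, Horvat 2, Mbeki 5 — all ≤ 5.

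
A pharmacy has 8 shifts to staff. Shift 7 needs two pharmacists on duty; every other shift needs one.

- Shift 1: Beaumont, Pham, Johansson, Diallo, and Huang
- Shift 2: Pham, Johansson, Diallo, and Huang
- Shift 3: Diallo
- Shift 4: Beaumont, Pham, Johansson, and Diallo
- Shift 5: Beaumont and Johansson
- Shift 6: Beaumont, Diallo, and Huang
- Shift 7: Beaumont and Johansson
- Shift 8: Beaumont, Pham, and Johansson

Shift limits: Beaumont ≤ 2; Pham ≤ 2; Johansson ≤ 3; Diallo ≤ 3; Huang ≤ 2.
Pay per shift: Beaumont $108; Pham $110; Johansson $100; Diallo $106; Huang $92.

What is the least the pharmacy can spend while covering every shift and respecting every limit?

Shift 3 can only be covered by Diallo, so that assignment is forced.
Shift 7 can only be covered by Beaumont and Johansson, so that assignment is forced.
Picking the cheapest available pharmacist for each shift independently would cost $890, but that ignores the shift limits.
An optimal schedule: Shift 1→Diallo, Shift 2→Huang, Shift 3→Diallo, Shift 4→Diallo, Shift 5→Johansson, Shift 6→Huang, Shift 7→Johansson+Beaumont, Shift 8→Johansson.
Total: 106 + 92 + 106 + 106 + 100 + 92 + 100 + 108 + 100 = $910.

$910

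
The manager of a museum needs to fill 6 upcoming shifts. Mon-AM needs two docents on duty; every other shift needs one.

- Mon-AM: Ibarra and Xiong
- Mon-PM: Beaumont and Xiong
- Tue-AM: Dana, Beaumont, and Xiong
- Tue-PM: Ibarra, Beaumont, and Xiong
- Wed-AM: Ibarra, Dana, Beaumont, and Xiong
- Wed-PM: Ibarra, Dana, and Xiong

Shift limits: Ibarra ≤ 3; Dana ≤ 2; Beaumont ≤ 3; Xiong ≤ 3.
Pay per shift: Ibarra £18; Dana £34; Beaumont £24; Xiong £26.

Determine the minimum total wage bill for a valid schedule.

£152

Mon-AM can only be covered by Ibarra and Xiong, so that assignment is forced.
Picking the cheapest available docent for each shift independently would cost £146, but that ignores the shift limits.
An optimal schedule: Mon-AM→Ibarra+Xiong, Mon-PM→Beaumont, Tue-AM→Beaumont, Tue-PM→Ibarra, Wed-AM→Beaumont, Wed-PM→Ibarra.
Total: 18 + 26 + 24 + 24 + 18 + 24 + 18 = £152.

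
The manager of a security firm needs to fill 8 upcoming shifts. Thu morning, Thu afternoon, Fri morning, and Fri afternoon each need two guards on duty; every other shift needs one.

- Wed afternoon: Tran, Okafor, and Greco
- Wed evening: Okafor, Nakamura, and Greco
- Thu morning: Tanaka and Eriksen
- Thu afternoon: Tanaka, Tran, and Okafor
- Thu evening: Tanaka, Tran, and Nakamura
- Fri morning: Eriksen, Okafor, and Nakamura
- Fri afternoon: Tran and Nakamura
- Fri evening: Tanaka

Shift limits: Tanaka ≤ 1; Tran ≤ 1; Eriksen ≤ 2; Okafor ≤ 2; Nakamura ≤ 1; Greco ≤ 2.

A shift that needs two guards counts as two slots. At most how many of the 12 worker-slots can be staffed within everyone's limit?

Total capacity across all guards is 1+1+2+2+1+2 = 9, and 12 slots are needed, so at most 9 can be filled.
An assignment achieving 9: Wed afternoon→Greco, Wed evening→Greco, Thu morning→Eriksen, Thu afternoon→Okafor, Fri morning→Eriksen+Okafor, Fri afternoon→Tran+Nakamura, Fri evening→Tanaka.
Loads: Tanaka 1/1, Tran 1/1, Eriksen 2/2, Okafor 2/2, Nakamura 1/1, Greco 2/2.

9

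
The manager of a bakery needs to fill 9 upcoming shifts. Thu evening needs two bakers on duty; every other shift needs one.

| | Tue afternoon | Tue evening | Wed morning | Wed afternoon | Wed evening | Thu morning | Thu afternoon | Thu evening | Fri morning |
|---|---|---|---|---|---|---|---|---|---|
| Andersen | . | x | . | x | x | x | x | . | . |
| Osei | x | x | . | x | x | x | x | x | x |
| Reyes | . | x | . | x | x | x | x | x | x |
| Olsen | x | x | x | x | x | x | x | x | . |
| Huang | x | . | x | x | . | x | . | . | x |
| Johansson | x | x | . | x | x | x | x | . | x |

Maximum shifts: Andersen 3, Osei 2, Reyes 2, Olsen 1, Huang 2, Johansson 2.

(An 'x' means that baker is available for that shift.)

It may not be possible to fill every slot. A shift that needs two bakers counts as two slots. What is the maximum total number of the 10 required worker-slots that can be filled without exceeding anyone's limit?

10

Total capacity across all bakers is 3+2+2+1+2+2 = 12, and 10 slots are needed, so at most 10 can be filled.
An assignment achieving 10: Tue afternoon→Osei, Tue evening→Andersen, Wed morning→Olsen, Wed afternoon→Huang, Wed evening→Andersen, Thu morning→Huang, Thu afternoon→Andersen, Thu evening→Osei+Reyes, Fri morning→Reyes.
Loads: Andersen 3/3, Osei 2/2, Reyes 2/2, Olsen 1/1, Huang 2/2, Johansson 0/2.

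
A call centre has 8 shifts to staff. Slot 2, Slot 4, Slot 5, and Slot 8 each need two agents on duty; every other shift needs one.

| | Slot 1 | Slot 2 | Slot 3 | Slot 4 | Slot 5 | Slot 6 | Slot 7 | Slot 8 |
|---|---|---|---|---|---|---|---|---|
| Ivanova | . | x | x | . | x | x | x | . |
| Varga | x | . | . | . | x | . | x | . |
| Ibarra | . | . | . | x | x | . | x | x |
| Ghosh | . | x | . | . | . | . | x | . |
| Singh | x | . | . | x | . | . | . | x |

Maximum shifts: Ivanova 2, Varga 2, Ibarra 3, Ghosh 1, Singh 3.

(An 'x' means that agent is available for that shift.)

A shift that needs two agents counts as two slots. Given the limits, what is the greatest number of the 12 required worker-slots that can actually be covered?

11

Total capacity across all agents is 2+2+3+1+3 = 11, and 12 slots are needed, so at most 11 can be filled.
An assignment achieving 11: Slot 1→Singh, Slot 2→Ghosh, Slot 3→Ivanova, Slot 4→Ibarra+Singh, Slot 5→Varga+Ibarra, Slot 6→Ivanova, Slot 7→Varga, Slot 8→Ibarra+Singh.
Loads: Ivanova 2/2, Varga 2/2, Ibarra 3/3, Ghosh 1/1, Singh 3/3.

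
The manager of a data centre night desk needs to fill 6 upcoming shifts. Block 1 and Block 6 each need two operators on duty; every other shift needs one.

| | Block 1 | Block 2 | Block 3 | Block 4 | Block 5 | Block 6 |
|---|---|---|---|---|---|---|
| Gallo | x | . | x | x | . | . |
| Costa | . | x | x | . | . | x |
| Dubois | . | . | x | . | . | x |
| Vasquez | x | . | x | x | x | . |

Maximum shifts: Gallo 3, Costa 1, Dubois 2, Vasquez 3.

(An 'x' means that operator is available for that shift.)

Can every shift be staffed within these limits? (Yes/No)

Total capacity is 9 and 8 slots are needed, so capacity alone doesn't rule it out.
Shifts {Block 2, Block 6} need 3 worker-slots in total, but the operators available for any of those shifts (Costa and Dubois) can supply at most 2 among them. So no valid schedule exists.

No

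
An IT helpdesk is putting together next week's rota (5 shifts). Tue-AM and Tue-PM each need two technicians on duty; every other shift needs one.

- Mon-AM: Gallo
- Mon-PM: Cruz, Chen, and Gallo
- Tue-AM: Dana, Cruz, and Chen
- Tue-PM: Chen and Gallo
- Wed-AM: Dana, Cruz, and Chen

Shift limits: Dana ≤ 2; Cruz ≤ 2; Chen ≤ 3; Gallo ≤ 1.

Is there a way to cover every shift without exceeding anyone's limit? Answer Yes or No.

No

Total capacity is 8 and 7 slots are needed, so capacity alone doesn't rule it out.
Shifts {Mon-AM, Tue-PM} need 3 worker-slots in total, but the technicians available for any of those shifts (Chen and Gallo) can supply at most 2 among them. So no valid schedule exists.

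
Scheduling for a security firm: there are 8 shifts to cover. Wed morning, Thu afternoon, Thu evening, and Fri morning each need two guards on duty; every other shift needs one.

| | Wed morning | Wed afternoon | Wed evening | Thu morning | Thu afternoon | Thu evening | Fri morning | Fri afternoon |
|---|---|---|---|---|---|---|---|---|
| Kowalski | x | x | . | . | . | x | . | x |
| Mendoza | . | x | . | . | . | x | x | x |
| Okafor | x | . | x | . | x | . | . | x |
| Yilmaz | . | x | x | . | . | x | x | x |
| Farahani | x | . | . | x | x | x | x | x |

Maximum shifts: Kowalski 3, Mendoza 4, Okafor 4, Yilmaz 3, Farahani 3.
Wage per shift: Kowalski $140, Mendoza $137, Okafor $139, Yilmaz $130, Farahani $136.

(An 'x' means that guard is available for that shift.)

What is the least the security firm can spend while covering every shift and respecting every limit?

$1624

Thu morning can only be covered by Farahani, so that assignment is forced.
Thu afternoon can only be covered by Okafor and Farahani, so that assignment is forced.
Picking the cheapest available guard for each shift independently would cost $1608, but that ignores the shift limits.
An optimal schedule: Wed morning→Farahani+Okafor, Wed afternoon→Mendoza, Wed evening→Yilmaz, Thu morning→Farahani, Thu afternoon→Farahani+Okafor, Thu evening→Yilmaz+Mendoza, Fri morning→Yilmaz+Mendoza, Fri afternoon→Mendoza.
Total: 136 + 139 + 137 + 130 + 136 + 136 + 139 + 130 + 137 + 130 + 137 + 137 = $1624.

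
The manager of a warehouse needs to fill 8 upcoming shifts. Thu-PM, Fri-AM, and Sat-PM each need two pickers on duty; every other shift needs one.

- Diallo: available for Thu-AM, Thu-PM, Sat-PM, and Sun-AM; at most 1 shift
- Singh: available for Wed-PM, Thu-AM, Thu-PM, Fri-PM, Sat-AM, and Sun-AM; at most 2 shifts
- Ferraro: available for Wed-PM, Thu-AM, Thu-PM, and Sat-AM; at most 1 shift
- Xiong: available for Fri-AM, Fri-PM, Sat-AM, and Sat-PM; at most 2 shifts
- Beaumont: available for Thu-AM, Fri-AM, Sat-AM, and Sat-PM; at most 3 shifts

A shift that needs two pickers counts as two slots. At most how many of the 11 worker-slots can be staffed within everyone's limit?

Total capacity across all pickers is 1+2+1+2+3 = 9, and 11 slots are needed, so at most 9 can be filled.
An assignment achieving 9: Wed-PM→Singh, Thu-AM→Beaumont, Thu-PM→Ferraro, Fri-AM→Xiong+Beaumont, Fri-PM→Singh, Sat-PM→Xiong+Beaumont, Sun-AM→Diallo.
Loads: Diallo 1/1, Singh 2/2, Ferraro 1/1, Xiong 2/2, Beaumont 3/3.

9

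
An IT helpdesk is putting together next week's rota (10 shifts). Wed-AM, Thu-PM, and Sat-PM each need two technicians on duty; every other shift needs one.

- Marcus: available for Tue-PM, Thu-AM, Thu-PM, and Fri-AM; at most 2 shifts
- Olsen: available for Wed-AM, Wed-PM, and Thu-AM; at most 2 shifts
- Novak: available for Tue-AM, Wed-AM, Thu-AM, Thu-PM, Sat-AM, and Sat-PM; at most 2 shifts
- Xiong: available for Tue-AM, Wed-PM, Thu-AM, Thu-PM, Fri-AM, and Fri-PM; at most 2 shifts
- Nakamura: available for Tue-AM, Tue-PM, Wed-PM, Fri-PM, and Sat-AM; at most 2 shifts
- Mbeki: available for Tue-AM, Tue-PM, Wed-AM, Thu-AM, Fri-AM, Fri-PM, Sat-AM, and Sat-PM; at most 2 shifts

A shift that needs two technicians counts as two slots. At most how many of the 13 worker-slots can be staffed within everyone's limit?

12

Total capacity across all technicians is 2+2+2+2+2+2 = 12, and 13 slots are needed, so at most 12 can be filled.
An assignment achieving 12: Tue-AM→Mbeki, Tue-PM→Marcus, Wed-AM→Olsen+Novak, Wed-PM→Olsen, Thu-PM→Marcus+Xiong, Fri-AM→Xiong, Fri-PM→Nakamura, Sat-AM→Nakamura, Sat-PM→Novak+Mbeki.
Loads: Marcus 2/2, Olsen 2/2, Novak 2/2, Xiong 2/2, Nakamura 2/2, Mbeki 2/2.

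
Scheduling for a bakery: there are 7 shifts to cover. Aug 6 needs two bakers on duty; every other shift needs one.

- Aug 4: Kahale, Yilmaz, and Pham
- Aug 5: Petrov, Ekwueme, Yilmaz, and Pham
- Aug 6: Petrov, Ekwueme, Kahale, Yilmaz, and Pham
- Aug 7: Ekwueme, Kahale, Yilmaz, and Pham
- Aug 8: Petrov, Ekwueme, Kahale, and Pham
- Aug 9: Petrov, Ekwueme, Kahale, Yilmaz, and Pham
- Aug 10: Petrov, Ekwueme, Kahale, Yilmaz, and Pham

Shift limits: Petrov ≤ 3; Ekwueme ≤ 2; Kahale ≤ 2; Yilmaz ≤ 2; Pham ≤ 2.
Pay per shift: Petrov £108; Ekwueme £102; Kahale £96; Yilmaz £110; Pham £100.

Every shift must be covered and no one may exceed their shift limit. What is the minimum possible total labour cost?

Picking the cheapest available baker for each shift independently would cost £776, but that ignores the shift limits.
An optimal schedule: Aug 4→Kahale, Aug 5→Pham, Aug 6→Ekwueme+Petrov, Aug 7→Kahale, Aug 8→Pham, Aug 9→Ekwueme, Aug 10→Petrov.
Total: 96 + 100 + 102 + 108 + 96 + 100 + 102 + 108 = £812.

£812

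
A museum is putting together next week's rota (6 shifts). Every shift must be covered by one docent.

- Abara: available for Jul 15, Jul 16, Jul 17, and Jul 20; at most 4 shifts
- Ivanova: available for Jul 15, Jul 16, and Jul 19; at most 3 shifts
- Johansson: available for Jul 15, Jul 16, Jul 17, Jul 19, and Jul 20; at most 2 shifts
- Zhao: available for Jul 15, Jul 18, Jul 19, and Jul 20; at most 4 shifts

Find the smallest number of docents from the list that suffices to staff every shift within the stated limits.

2

6 slots to fill and no one can take more than 4, so at least ⌈6/4⌉ = 2 docents are needed.
Abara and Zhao alone can cover everything: Jul 15→Abara, Jul 16→Abara, Jul 17→Abara, Jul 18→Zhao, Jul 19→Zhao, Jul 20→Abara.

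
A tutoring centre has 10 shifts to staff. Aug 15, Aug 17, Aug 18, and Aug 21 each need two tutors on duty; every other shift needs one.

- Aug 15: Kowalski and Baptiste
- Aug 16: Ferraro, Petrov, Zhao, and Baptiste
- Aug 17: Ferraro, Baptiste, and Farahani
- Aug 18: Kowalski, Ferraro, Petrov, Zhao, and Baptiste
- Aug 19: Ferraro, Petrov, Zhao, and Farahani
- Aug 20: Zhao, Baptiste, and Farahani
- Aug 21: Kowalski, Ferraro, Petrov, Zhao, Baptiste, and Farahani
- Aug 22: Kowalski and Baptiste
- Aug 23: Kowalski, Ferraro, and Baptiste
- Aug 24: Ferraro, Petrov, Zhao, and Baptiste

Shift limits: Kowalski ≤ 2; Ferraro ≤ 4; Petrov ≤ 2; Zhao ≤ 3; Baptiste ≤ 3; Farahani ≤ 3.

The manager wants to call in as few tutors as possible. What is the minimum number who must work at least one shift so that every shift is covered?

5

14 slots to fill and no one can take more than 4, so at least ⌈14/4⌉ = 4 tutors are needed.
Any 4 tutors together have capacity at most 4+3+3+3 = 13 < 14 slots, so 4 can never suffice.
Kowalski, Ferraro, Petrov, Zhao, and Baptiste alone can cover everything: Aug 15→Kowalski+Baptiste, Aug 16→Ferraro, Aug 17→Ferraro+Baptiste, Aug 18→Petrov+Zhao, Aug 19→Ferraro, Aug 20→Zhao, Aug 21→Zhao+Baptiste, Aug 22→Kowalski, Aug 23→Ferraro, Aug 24→Petrov.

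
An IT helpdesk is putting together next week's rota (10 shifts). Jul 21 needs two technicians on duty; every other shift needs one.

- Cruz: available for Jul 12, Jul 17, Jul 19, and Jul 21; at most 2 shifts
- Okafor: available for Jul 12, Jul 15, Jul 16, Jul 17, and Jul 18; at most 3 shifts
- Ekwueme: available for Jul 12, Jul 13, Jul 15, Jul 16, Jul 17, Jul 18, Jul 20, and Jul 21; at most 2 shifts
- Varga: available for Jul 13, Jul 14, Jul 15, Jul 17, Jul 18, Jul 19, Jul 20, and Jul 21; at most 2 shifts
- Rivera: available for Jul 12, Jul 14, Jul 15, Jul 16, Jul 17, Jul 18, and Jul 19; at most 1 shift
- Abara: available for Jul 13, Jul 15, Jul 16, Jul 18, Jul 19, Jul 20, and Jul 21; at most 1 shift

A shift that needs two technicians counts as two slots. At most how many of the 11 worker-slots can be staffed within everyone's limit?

11

Total capacity across all technicians is 2+3+2+2+1+1 = 11, and 11 slots are needed, so at most 11 can be filled.
An assignment achieving 11: Jul 12→Cruz, Jul 13→Ekwueme, Jul 14→Varga, Jul 15→Okafor, Jul 16→Okafor, Jul 17→Okafor, Jul 18→Rivera, Jul 19→Cruz, Jul 20→Ekwueme, Jul 21→Varga+Abara.
Loads: Cruz 2/2, Okafor 3/3, Ekwueme 2/2, Varga 2/2, Rivera 1/1, Abara 1/1.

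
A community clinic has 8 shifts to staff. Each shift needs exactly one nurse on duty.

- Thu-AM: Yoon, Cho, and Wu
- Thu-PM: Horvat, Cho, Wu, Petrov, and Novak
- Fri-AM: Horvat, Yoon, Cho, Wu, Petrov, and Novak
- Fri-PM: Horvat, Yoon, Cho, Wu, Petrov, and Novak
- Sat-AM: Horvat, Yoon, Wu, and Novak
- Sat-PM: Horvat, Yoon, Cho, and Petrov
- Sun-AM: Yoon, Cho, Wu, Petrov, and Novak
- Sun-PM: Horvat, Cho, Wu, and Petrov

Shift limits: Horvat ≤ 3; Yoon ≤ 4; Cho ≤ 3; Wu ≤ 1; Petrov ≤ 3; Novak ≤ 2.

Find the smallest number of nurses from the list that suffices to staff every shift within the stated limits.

3

8 slots to fill and no one can take more than 4, so at least ⌈8/4⌉ = 2 nurses are needed.
Any 2 nurses together have capacity at most 4+3 = 7 < 8 slots, so 2 can never suffice.
Horvat, Yoon, and Cho alone can cover everything: Thu-AM→Yoon, Thu-PM→Horvat, Fri-AM→Yoon, Fri-PM→Yoon, Sat-AM→Horvat, Sat-PM→Cho, Sun-AM→Yoon, Sun-PM→Horvat.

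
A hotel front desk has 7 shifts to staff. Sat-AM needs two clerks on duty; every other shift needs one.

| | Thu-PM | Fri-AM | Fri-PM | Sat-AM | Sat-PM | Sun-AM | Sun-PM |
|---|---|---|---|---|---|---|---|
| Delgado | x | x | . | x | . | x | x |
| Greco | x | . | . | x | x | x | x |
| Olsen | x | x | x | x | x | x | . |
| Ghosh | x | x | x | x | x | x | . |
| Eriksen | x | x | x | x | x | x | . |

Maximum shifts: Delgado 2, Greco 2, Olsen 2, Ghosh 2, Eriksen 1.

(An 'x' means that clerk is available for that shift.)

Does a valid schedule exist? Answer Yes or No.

One valid schedule: Thu-PM→Greco, Fri-AM→Delgado, Fri-PM→Olsen, Sat-AM→Ghosh+Eriksen, Sat-PM→Greco, Sun-AM→Olsen, Sun-PM→Delgado.
Loads: Delgado 2/2, Greco 2/2, Olsen 2/2, Ghosh 1/2, Eriksen 1/1 — all within limits.

Yes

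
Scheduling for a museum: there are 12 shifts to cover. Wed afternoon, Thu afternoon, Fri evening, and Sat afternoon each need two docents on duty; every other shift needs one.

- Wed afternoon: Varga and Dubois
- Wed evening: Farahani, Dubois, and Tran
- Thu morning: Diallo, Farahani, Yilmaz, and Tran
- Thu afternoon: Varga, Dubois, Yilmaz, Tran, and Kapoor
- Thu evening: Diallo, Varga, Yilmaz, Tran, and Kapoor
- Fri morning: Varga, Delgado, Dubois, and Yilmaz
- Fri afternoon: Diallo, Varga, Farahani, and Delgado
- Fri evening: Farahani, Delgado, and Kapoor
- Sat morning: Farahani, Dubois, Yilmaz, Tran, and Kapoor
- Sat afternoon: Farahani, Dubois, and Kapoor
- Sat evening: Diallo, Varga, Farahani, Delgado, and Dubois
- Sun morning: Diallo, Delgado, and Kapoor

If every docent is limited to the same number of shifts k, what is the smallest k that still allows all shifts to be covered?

With 8 docents and 16 worker-slots to fill, someone must work at least ⌈16/8⌉ = 2 shifts, so k ≥ 2.
k = 2 works: Wed afternoon→Varga+Dubois, Wed evening→Farahani, Thu morning→Diallo, Thu afternoon→Tran+Kapoor, Thu evening→Yilmaz, Fri morning→Yilmaz, Fri afternoon→Varga, Fri evening→Farahani+Delgado, Sat morning→Tran, Sat afternoon→Dubois+Kapoor, Sat evening→Delgado, Sun morning→Diallo.
Loads: Diallo 2, Varga 2, Farahani 2, Delgado 2, Dubois 2, Yilmaz 2, Tran 2, Kapoor 2 — all ≤ 2.

2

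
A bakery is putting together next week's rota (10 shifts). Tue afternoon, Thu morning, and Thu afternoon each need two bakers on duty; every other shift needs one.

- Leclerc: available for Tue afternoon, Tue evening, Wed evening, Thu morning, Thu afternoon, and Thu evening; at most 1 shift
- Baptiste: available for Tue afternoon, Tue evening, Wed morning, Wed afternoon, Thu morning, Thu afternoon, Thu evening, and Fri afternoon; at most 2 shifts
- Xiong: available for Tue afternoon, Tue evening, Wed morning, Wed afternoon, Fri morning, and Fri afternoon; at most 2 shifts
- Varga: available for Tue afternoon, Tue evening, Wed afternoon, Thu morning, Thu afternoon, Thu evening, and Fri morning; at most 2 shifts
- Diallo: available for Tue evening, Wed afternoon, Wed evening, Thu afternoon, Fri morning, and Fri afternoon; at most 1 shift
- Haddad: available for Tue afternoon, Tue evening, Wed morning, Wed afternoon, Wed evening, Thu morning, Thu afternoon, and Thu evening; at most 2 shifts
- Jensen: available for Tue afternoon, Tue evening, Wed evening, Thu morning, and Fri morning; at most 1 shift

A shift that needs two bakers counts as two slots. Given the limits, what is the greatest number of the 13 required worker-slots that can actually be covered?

Total capacity across all bakers is 1+2+2+2+1+2+1 = 11, and 13 slots are needed, so at most 11 can be filled.
An assignment achieving 11: Tue afternoon→Jensen, Wed morning→Baptiste, Wed afternoon→Xiong, Wed evening→Leclerc, Thu morning→Varga+Haddad, Thu afternoon→Diallo+Haddad, Thu evening→Varga, Fri morning→Xiong, Fri afternoon→Baptiste.
Loads: Leclerc 1/1, Baptiste 2/2, Xiong 2/2, Varga 2/2, Diallo 1/1, Haddad 2/2, Jensen 1/1.

11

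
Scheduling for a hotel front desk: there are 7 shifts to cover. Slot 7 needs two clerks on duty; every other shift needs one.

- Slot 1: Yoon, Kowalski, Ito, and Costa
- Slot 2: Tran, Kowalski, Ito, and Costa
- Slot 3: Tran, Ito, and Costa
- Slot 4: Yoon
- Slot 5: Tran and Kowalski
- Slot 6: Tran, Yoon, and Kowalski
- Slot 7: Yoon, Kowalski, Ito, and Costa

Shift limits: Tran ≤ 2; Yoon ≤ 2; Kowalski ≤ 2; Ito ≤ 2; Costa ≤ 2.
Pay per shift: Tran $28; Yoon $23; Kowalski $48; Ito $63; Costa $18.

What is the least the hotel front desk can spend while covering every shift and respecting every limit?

Slot 4 can only be covered by Yoon, so that assignment is forced.
Picking the cheapest available clerk for each shift independently would cost $169, but that ignores the shift limits.
An optimal schedule: Slot 1→Kowalski, Slot 2→Tran, Slot 3→Costa, Slot 4→Yoon, Slot 5→Tran, Slot 6→Yoon, Slot 7→Costa+Kowalski.
Total: 48 + 28 + 18 + 23 + 28 + 23 + 18 + 48 = $234.

$234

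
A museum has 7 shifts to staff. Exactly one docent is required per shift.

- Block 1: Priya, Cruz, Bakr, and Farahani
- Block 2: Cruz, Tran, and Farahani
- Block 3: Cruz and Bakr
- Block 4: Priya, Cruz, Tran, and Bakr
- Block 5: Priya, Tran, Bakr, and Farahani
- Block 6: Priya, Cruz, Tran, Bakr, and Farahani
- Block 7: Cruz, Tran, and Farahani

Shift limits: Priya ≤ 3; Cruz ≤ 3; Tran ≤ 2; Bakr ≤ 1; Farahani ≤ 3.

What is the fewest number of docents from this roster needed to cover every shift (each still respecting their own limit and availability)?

7 slots to fill and no one can take more than 3, so at least ⌈7/3⌉ = 3 docents are needed.
Priya, Cruz, and Tran alone can cover everything: Block 1→Priya, Block 2→Cruz, Block 3→Cruz, Block 4→Priya, Block 5→Priya, Block 6→Tran, Block 7→Cruz.

3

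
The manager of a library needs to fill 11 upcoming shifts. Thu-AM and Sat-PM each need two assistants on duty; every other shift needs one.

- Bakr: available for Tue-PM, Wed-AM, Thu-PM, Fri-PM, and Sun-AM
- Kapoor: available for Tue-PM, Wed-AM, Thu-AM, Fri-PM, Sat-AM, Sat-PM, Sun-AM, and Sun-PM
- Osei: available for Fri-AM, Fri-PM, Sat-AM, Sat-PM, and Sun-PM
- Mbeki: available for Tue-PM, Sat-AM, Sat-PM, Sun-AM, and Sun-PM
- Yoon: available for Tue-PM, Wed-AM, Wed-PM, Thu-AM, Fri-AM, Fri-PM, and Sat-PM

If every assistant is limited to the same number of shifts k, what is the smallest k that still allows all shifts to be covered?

3

With 5 assistants and 13 worker-slots to fill, someone must work at least ⌈13/5⌉ = 3 shifts, so k ≥ 3.
k = 3 works: Tue-PM→Mbeki, Wed-AM→Bakr, Wed-PM→Yoon, Thu-AM→Kapoor+Yoon, Thu-PM→Bakr, Fri-AM→Osei, Fri-PM→Osei, Sat-AM→Kapoor, Sat-PM→Osei+Mbeki, Sun-AM→Bakr, Sun-PM→Kapoor.
Loads: Bakr 3, Kapoor 3, Osei 3, Mbeki 2, Yoon 2 — all ≤ 3.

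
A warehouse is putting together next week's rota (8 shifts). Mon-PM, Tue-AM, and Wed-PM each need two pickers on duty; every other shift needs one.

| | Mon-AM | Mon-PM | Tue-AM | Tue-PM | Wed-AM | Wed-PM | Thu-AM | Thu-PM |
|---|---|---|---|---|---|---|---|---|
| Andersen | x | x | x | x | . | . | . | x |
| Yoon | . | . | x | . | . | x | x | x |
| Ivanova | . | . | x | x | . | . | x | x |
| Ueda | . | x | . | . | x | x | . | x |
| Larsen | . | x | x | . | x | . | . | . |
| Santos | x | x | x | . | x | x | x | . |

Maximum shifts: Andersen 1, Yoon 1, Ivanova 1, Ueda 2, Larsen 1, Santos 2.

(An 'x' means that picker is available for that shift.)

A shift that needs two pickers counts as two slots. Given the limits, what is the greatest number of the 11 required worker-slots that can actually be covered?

8

Total capacity across all pickers is 1+1+1+2+1+2 = 8, and 11 slots are needed, so at most 8 can be filled.
An assignment achieving 8: Mon-AM→Andersen, Mon-PM→Larsen+Santos, Tue-PM→Ivanova, Wed-AM→Ueda, Wed-PM→Yoon+Ueda, Thu-AM→Santos.
Loads: Andersen 1/1, Yoon 1/1, Ivanova 1/1, Ueda 2/2, Larsen 1/1, Santos 2/2.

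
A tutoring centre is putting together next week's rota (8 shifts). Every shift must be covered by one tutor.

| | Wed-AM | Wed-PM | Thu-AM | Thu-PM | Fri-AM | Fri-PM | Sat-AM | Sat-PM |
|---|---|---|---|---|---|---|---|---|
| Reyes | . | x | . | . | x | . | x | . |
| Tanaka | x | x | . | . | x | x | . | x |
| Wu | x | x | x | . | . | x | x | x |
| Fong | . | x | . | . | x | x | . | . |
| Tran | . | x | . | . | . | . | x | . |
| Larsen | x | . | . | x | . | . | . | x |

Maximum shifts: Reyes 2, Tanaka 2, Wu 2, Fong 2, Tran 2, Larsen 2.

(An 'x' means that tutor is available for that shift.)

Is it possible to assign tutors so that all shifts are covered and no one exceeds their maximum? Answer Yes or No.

Thu-AM can only be covered by Wu, so that assignment is forced.
Thu-PM can only be covered by Larsen, so that assignment is forced.
One valid schedule: Wed-AM→Tanaka, Wed-PM→Fong, Thu-AM→Wu, Thu-PM→Larsen, Fri-AM→Reyes, Fri-PM→Tanaka, Sat-AM→Reyes, Sat-PM→Wu.
Loads: Reyes 2/2, Tanaka 2/2, Wu 2/2, Fong 1/2, Tran 0/2, Larsen 1/2 — all within limits.

Yes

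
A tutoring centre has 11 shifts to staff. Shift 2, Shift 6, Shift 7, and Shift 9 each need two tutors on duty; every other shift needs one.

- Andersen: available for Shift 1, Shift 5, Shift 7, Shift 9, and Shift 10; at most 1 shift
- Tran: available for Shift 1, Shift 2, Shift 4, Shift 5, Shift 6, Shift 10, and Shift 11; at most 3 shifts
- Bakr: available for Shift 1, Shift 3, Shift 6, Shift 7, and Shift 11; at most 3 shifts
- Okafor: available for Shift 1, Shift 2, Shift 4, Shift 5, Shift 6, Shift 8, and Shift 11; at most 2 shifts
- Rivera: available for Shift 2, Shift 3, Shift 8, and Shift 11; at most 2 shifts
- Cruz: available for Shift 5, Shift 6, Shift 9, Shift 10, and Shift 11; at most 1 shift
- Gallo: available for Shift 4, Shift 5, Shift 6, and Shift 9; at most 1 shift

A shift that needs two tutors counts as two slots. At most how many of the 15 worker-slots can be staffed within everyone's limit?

Total capacity across all tutors is 1+3+3+2+2+1+1 = 13, and 15 slots are needed, so at most 13 can be filled.
An assignment achieving 13: Shift 1→Bakr, Shift 2→Tran+Rivera, Shift 3→Bakr, Shift 4→Tran, Shift 5→Okafor, Shift 7→Andersen+Bakr, Shift 8→Okafor, Shift 9→Cruz+Gallo, Shift 10→Tran, Shift 11→Rivera.
Loads: Andersen 1/1, Tran 3/3, Bakr 3/3, Okafor 2/2, Rivera 2/2, Cruz 1/1, Gallo 1/1.

13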